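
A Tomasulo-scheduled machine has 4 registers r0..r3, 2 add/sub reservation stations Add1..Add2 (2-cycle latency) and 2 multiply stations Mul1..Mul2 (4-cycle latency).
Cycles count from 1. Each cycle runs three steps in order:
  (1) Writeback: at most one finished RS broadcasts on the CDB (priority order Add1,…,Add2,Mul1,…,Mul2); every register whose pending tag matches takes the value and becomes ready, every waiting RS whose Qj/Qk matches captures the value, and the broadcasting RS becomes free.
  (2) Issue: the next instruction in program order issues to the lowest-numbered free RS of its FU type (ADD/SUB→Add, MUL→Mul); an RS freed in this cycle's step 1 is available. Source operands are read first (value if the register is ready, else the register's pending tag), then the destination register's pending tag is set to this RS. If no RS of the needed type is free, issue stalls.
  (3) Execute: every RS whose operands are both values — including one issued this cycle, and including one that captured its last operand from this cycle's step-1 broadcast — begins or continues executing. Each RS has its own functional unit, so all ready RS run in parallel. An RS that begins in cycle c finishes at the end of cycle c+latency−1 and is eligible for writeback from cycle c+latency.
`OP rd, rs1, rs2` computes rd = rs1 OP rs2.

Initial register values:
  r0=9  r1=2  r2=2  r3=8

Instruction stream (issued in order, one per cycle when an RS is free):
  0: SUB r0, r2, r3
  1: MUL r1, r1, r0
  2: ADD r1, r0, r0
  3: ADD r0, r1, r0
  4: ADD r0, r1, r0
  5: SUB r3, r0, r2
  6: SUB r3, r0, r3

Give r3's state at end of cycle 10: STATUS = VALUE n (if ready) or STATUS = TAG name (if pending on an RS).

STATUS = TAG Add1

cycle 1: issue SUB r0<-Add1 // r0:Add1,r1:2,r2:2,r3:8
cycle 2: issue MUL r1<-Mul1 // r0:Add1,r1:Mul1,r2:2,r3:8
cycle 3: CDB Add1=-6; issue ADD r1<-Add1 // r0:-6,r1:Add1,r2:2,r3:8
cycle 4: issue ADD r0<-Add2 // r0:Add2,r1:Add1,r2:2,r3:8
cycle 5: CDB Add1=-12; issue ADD r0<-Add1 // r0:Add1,r1:-12,r2:2,r3:8
cycle 6: stall // r0:Add1,r1:-12,r2:2,r3:8
cycle 7: CDB Add2=-18; issue SUB r3<-Add2 // r0:Add1,r1:-12,r2:2,r3:Add2
cycle 8: CDB Mul1=-12; stall // r0:Add1,r1:-12,r2:2,r3:Add2
cycle 9: CDB Add1=-30; issue SUB r3<-Add1 // r0:-30,r1:-12,r2:2,r3:Add1
cycle 10: - // r0:-30,r1:-12,r2:2,r3:Add1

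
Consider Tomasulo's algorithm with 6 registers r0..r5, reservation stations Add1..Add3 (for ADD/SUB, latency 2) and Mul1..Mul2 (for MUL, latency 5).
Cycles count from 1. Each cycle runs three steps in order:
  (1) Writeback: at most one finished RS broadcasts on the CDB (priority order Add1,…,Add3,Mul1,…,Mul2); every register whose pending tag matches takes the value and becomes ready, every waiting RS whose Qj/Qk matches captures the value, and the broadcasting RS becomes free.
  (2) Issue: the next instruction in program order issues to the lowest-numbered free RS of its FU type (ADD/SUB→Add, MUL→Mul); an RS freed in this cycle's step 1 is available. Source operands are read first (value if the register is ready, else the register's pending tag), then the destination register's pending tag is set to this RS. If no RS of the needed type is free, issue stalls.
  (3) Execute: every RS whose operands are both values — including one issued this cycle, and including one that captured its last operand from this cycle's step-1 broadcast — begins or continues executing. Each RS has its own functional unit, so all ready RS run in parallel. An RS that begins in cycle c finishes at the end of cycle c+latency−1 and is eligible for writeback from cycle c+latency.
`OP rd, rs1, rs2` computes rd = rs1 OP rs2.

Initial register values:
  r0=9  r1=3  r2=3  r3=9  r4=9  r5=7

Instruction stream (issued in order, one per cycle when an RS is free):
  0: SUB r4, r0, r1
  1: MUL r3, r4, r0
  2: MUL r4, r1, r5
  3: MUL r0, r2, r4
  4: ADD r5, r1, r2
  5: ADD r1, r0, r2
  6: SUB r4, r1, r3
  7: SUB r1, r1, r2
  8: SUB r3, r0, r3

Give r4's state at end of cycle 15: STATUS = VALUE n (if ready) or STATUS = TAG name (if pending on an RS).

cycle 1: issue SUB r4<-Add1 // r0:9,r1:3,r2:3,r3:9,r4:Add1,r5:7
cycle 2: issue MUL r3<-Mul1 // r0:9,r1:3,r2:3,r3:Mul1,r4:Add1,r5:7
cycle 3: CDB Add1=6; issue MUL r4<-Mul2 // r0:9,r1:3,r2:3,r3:Mul1,r4:Mul2,r5:7
cycle 4: stall // r0:9,r1:3,r2:3,r3:Mul1,r4:Mul2,r5:7
cycle 5: stall // r0:9,r1:3,r2:3,r3:Mul1,r4:Mul2,r5:7
cycle 6: stall // r0:9,r1:3,r2:3,r3:Mul1,r4:Mul2,r5:7
cycle 7: stall // r0:9,r1:3,r2:3,r3:Mul1,r4:Mul2,r5:7
cycle 8: CDB Mul1=54; issue MUL r0<-Mul1 // r0:Mul1,r1:3,r2:3,r3:54,r4:Mul2,r5:7
cycle 9: CDB Mul2=21; issue ADD r5<-Add1 // r0:Mul1,r1:3,r2:3,r3:54,r4:21,r5:Add1
cycle 10: issue ADD r1<-Add2 // r0:Mul1,r1:Add2,r2:3,r3:54,r4:21,r5:Add1
cycle 11: CDB Add1=6; issue SUB r4<-Add1 // r0:Mul1,r1:Add2,r2:3,r3:54,r4:Add1,r5:6
cycle 12: issue SUB r1<-Add3 // r0:Mul1,r1:Add3,r2:3,r3:54,r4:Add1,r5:6
cycle 13: stall // r0:Mul1,r1:Add3,r2:3,r3:54,r4:Add1,r5:6
cycle 14: CDB Mul1=63; stall // r0:63,r1:Add3,r2:3,r3:54,r4:Add1,r5:6
cycle 15: stall // r0:63,r1:Add3,r2:3,r3:54,r4:Add1,r5:6

STATUS = TAG Add1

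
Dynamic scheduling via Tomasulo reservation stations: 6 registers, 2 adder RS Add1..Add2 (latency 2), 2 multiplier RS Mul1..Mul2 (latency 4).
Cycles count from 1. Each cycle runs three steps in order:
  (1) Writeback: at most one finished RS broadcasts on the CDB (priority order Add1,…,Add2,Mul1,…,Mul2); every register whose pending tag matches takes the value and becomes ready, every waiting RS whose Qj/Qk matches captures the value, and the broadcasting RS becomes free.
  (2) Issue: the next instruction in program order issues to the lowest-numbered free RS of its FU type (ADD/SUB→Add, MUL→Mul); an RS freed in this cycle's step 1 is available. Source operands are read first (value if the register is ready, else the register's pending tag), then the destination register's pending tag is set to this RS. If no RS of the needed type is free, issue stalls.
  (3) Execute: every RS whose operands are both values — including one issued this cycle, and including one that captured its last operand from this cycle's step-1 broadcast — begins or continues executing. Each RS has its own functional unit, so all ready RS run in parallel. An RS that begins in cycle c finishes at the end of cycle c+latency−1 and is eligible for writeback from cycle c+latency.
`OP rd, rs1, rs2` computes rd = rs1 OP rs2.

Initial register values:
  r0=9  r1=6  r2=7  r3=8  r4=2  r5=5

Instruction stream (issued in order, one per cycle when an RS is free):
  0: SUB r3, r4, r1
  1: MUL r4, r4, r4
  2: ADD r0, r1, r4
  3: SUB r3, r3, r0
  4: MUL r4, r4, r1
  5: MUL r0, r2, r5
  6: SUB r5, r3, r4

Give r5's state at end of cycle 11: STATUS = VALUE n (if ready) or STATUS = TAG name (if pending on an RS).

STATUS = TAG Add1

  c1: issue SUB r3<-Add1  regs: r0:9,r1:6,r2:7,r3:Add1,r4:2,r5:5
  c2: issue MUL r4<-Mul1  regs: r0:9,r1:6,r2:7,r3:Add1,r4:Mul1,r5:5
  c3: CDB Add1=-4; issue ADD r0<-Add1  regs: r0:Add1,r1:6,r2:7,r3:-4,r4:Mul1,r5:5
  c4: issue SUB r3<-Add2  regs: r0:Add1,r1:6,r2:7,r3:Add2,r4:Mul1,r5:5
  c5: issue MUL r4<-Mul2  regs: r0:Add1,r1:6,r2:7,r3:Add2,r4:Mul2,r5:5
  c6: CDB Mul1=4; issue MUL r0<-Mul1  regs: r0:Mul1,r1:6,r2:7,r3:Add2,r4:Mul2,r5:5
  c7: stall  regs: r0:Mul1,r1:6,r2:7,r3:Add2,r4:Mul2,r5:5
  c8: CDB Add1=10; issue SUB r5<-Add1  regs: r0:Mul1,r1:6,r2:7,r3:Add2,r4:Mul2,r5:Add1
  c9: -  regs: r0:Mul1,r1:6,r2:7,r3:Add2,r4:Mul2,r5:Add1
  c10: CDB Add2=-14  regs: r0:Mul1,r1:6,r2:7,r3:-14,r4:Mul2,r5:Add1
  c11: CDB Mul1=35  regs: r0:35,r1:6,r2:7,r3:-14,r4:Mul2,r5:Add1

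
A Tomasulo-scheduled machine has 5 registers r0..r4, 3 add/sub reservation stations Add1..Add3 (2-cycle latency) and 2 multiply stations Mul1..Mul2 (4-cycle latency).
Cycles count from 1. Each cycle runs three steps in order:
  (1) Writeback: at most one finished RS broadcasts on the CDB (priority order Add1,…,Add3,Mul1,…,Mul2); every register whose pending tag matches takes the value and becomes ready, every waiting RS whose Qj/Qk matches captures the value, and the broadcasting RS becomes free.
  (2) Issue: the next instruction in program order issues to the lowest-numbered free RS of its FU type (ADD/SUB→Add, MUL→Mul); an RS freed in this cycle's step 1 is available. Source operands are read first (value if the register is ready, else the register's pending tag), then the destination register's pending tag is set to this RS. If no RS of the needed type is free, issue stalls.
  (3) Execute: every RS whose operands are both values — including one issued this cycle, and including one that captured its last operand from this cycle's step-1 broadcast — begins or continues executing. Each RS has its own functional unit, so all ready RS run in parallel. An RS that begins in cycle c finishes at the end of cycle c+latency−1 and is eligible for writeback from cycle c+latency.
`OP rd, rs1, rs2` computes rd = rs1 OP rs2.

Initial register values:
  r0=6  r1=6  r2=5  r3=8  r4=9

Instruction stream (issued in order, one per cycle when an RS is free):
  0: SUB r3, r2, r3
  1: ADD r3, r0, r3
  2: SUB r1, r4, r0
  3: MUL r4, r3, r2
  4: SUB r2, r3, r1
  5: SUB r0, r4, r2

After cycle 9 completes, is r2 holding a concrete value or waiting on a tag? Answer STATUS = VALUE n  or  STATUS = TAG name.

STATUS = VALUE 0

  c1: issue SUB r3<-Add1  regs: r0:6,r1:6,r2:5,r3:Add1,r4:9
  c2: issue ADD r3<-Add2  regs: r0:6,r1:6,r2:5,r3:Add2,r4:9
  c3: CDB Add1=-3; issue SUB r1<-Add1  regs: r0:6,r1:Add1,r2:5,r3:Add2,r4:9
  c4: issue MUL r4<-Mul1  regs: r0:6,r1:Add1,r2:5,r3:Add2,r4:Mul1
  c5: CDB Add1=3; issue SUB r2<-Add1  regs: r0:6,r1:3,r2:Add1,r3:Add2,r4:Mul1
  c6: CDB Add2=3; issue SUB r0<-Add2  regs: r0:Add2,r1:3,r2:Add1,r3:3,r4:Mul1
  c7: -  regs: r0:Add2,r1:3,r2:Add1,r3:3,r4:Mul1
  c8: CDB Add1=0  regs: r0:Add2,r1:3,r2:0,r3:3,r4:Mul1
  c9: -  regs: r0:Add2,r1:3,r2:0,r3:3,r4:Mul1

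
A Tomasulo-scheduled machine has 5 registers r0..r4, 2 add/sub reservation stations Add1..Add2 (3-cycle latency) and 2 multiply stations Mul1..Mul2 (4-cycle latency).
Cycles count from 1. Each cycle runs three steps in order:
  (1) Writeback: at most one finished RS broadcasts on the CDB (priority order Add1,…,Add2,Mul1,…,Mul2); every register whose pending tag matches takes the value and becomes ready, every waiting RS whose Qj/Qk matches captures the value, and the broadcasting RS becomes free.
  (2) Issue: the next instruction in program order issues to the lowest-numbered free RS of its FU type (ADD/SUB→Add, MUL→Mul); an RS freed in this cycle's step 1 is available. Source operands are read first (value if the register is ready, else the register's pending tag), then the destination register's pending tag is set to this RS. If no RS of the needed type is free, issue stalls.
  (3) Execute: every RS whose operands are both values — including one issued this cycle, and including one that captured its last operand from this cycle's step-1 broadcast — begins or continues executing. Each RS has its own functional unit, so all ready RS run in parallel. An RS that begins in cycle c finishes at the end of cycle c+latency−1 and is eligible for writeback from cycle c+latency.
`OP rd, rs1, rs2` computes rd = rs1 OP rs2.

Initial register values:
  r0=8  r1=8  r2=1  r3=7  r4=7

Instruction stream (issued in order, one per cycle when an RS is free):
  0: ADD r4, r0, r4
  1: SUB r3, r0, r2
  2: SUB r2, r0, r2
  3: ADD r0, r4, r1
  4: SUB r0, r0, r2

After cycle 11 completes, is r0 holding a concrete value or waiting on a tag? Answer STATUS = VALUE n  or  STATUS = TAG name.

STATUS = VALUE 16

c1: issue ADD r4<-Add1 | r0:8,r1:8,r2:1,r3:7,r4:Add1
c2: issue SUB r3<-Add2 | r0:8,r1:8,r2:1,r3:Add2,r4:Add1
c3: stall | r0:8,r1:8,r2:1,r3:Add2,r4:Add1
c4: CDB Add1=15; issue SUB r2<-Add1 | r0:8,r1:8,r2:Add1,r3:Add2,r4:15
c5: CDB Add2=7; issue ADD r0<-Add2 | r0:Add2,r1:8,r2:Add1,r3:7,r4:15
c6: stall | r0:Add2,r1:8,r2:Add1,r3:7,r4:15
c7: CDB Add1=7; issue SUB r0<-Add1 | r0:Add1,r1:8,r2:7,r3:7,r4:15
c8: CDB Add2=23 | r0:Add1,r1:8,r2:7,r3:7,r4:15
c9: - | r0:Add1,r1:8,r2:7,r3:7,r4:15
c10: - | r0:Add1,r1:8,r2:7,r3:7,r4:15
c11: CDB Add1=16 | r0:16,r1:8,r2:7,r3:7,r4:15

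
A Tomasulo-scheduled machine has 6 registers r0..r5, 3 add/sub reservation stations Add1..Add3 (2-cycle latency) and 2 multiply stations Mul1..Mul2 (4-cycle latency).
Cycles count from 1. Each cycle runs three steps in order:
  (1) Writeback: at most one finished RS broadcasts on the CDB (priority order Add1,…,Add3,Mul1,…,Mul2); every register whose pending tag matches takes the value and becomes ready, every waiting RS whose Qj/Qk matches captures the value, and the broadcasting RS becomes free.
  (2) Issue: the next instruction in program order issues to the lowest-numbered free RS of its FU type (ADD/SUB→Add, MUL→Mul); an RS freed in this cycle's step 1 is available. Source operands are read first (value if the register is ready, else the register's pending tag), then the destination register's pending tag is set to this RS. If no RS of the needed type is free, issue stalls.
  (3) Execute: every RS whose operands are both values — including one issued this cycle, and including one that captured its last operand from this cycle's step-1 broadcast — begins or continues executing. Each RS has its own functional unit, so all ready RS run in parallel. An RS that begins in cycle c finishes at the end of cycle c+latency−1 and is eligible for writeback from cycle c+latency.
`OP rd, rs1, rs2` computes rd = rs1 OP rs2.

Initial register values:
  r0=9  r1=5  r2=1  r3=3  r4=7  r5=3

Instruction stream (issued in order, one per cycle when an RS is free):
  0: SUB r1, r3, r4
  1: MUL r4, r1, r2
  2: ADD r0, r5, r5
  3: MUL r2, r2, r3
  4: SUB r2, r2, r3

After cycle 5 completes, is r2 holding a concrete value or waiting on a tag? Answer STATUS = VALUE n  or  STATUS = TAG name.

c1: issue SUB r1<-Add1 | r0:9,r1:Add1,r2:1,r3:3,r4:7,r5:3
c2: issue MUL r4<-Mul1 | r0:9,r1:Add1,r2:1,r3:3,r4:Mul1,r5:3
c3: CDB Add1=-4; issue ADD r0<-Add1 | r0:Add1,r1:-4,r2:1,r3:3,r4:Mul1,r5:3
c4: issue MUL r2<-Mul2 | r0:Add1,r1:-4,r2:Mul2,r3:3,r4:Mul1,r5:3
c5: CDB Add1=6; issue SUB r2<-Add1 | r0:6,r1:-4,r2:Add1,r3:3,r4:Mul1,r5:3

STATUS = TAG Add1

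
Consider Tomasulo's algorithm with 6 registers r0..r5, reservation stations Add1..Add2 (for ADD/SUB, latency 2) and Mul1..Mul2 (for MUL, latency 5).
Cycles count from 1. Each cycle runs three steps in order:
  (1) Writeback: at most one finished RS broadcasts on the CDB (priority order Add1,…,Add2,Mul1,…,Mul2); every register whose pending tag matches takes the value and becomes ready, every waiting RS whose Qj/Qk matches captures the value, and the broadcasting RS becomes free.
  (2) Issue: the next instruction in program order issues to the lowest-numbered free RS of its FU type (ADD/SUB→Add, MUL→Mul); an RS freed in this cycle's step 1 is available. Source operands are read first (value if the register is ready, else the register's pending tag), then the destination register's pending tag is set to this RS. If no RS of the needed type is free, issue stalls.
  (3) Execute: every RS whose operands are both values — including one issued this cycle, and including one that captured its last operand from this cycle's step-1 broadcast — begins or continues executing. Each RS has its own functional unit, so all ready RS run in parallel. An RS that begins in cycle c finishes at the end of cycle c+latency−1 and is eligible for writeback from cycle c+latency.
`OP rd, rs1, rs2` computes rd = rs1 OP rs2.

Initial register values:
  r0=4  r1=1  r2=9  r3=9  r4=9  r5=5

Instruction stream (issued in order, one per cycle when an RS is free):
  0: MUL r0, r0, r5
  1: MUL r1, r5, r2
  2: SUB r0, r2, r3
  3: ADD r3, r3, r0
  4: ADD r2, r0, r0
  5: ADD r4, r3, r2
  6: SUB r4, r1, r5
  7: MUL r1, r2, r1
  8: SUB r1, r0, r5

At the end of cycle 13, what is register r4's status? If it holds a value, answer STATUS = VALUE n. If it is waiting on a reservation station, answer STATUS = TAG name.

  c1: issue MUL r0<-Mul1  regs: r0:Mul1,r1:1,r2:9,r3:9,r4:9,r5:5
  c2: issue MUL r1<-Mul2  regs: r0:Mul1,r1:Mul2,r2:9,r3:9,r4:9,r5:5
  c3: issue SUB r0<-Add1  regs: r0:Add1,r1:Mul2,r2:9,r3:9,r4:9,r5:5
  c4: issue ADD r3<-Add2  regs: r0:Add1,r1:Mul2,r2:9,r3:Add2,r4:9,r5:5
  c5: CDB Add1=0; issue ADD r2<-Add1  regs: r0:0,r1:Mul2,r2:Add1,r3:Add2,r4:9,r5:5
  c6: CDB Mul1=20; stall  regs: r0:0,r1:Mul2,r2:Add1,r3:Add2,r4:9,r5:5
  c7: CDB Add1=0; issue ADD r4<-Add1  regs: r0:0,r1:Mul2,r2:0,r3:Add2,r4:Add1,r5:5
  c8: CDB Add2=9; issue SUB r4<-Add2  regs: r0:0,r1:Mul2,r2:0,r3:9,r4:Add2,r5:5
  c9: CDB Mul2=45; issue MUL r1<-Mul1  regs: r0:0,r1:Mul1,r2:0,r3:9,r4:Add2,r5:5
  c10: CDB Add1=9; issue SUB r1<-Add1  regs: r0:0,r1:Add1,r2:0,r3:9,r4:Add2,r5:5
  c11: CDB Add2=40  regs: r0:0,r1:Add1,r2:0,r3:9,r4:40,r5:5
  c12: CDB Add1=-5  regs: r0:0,r1:-5,r2:0,r3:9,r4:40,r5:5
  c13: -  regs: r0:0,r1:-5,r2:0,r3:9,r4:40,r5:5

STATUS = VALUE 40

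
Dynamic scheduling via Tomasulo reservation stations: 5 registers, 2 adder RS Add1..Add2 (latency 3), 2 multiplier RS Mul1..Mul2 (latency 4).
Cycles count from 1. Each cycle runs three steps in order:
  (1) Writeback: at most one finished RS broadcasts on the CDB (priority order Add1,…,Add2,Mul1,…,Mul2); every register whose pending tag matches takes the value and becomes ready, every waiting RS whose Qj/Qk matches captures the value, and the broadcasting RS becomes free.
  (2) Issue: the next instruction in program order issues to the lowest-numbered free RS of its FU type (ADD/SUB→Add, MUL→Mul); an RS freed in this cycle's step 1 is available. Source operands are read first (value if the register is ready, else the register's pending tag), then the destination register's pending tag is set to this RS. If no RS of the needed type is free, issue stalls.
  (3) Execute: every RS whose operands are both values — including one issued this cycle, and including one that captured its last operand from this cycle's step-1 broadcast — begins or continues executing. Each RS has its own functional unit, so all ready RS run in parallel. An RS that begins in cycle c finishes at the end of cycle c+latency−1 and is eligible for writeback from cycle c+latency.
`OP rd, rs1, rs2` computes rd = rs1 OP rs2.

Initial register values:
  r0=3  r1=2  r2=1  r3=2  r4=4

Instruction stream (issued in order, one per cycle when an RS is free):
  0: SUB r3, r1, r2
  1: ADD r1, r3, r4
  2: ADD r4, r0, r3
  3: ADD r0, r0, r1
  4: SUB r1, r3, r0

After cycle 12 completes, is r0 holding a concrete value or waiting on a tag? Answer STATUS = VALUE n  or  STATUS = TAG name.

  c1: issue SUB r3<-Add1  regs: r0:3,r1:2,r2:1,r3:Add1,r4:4
  c2: issue ADD r1<-Add2  regs: r0:3,r1:Add2,r2:1,r3:Add1,r4:4
  c3: stall  regs: r0:3,r1:Add2,r2:1,r3:Add1,r4:4
  c4: CDB Add1=1; issue ADD r4<-Add1  regs: r0:3,r1:Add2,r2:1,r3:1,r4:Add1
  c5: stall  regs: r0:3,r1:Add2,r2:1,r3:1,r4:Add1
  c6: stall  regs: r0:3,r1:Add2,r2:1,r3:1,r4:Add1
  c7: CDB Add1=4; issue ADD r0<-Add1  regs: r0:Add1,r1:Add2,r2:1,r3:1,r4:4
  c8: CDB Add2=5; issue SUB r1<-Add2  regs: r0:Add1,r1:Add2,r2:1,r3:1,r4:4
  c9: -  regs: r0:Add1,r1:Add2,r2:1,r3:1,r4:4
  c10: -  regs: r0:Add1,r1:Add2,r2:1,r3:1,r4:4
  c11: CDB Add1=8  regs: r0:8,r1:Add2,r2:1,r3:1,r4:4
  c12: -  regs: r0:8,r1:Add2,r2:1,r3:1,r4:4

STATUS = VALUE 8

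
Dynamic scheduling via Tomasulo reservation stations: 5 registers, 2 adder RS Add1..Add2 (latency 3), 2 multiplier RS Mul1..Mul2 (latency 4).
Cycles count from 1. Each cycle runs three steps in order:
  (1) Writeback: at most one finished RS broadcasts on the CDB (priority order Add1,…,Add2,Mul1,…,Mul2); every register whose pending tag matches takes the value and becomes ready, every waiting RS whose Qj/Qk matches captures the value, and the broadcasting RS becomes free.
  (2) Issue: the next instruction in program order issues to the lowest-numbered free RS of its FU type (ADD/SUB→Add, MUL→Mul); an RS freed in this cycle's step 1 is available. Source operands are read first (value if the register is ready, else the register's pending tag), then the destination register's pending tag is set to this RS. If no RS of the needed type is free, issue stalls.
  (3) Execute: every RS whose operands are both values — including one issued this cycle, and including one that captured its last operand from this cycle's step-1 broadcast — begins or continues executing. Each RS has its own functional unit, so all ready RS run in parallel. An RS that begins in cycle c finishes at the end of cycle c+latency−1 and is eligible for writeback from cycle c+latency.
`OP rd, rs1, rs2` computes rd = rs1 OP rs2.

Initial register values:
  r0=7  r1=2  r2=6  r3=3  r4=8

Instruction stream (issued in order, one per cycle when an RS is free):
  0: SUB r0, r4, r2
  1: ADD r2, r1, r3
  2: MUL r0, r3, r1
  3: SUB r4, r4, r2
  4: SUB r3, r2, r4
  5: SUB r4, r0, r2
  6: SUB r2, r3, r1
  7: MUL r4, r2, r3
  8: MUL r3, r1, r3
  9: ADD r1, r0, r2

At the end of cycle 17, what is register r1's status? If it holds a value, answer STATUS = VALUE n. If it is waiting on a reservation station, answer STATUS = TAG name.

cycle 1: issue SUB r0<-Add1 // r0:Add1,r1:2,r2:6,r3:3,r4:8
cycle 2: issue ADD r2<-Add2 // r0:Add1,r1:2,r2:Add2,r3:3,r4:8
cycle 3: issue MUL r0<-Mul1 // r0:Mul1,r1:2,r2:Add2,r3:3,r4:8
cycle 4: CDB Add1=2; issue SUB r4<-Add1 // r0:Mul1,r1:2,r2:Add2,r3:3,r4:Add1
cycle 5: CDB Add2=5; issue SUB r3<-Add2 // r0:Mul1,r1:2,r2:5,r3:Add2,r4:Add1
cycle 6: stall // r0:Mul1,r1:2,r2:5,r3:Add2,r4:Add1
cycle 7: CDB Mul1=6; stall // r0:6,r1:2,r2:5,r3:Add2,r4:Add1
cycle 8: CDB Add1=3; issue SUB r4<-Add1 // r0:6,r1:2,r2:5,r3:Add2,r4:Add1
cycle 9: stall // r0:6,r1:2,r2:5,r3:Add2,r4:Add1
cycle 10: stall // r0:6,r1:2,r2:5,r3:Add2,r4:Add1
cycle 11: CDB Add1=1; issue SUB r2<-Add1 // r0:6,r1:2,r2:Add1,r3:Add2,r4:1
cycle 12: CDB Add2=2; issue MUL r4<-Mul1 // r0:6,r1:2,r2:Add1,r3:2,r4:Mul1
cycle 13: issue MUL r3<-Mul2 // r0:6,r1:2,r2:Add1,r3:Mul2,r4:Mul1
cycle 14: issue ADD r1<-Add2 // r0:6,r1:Add2,r2:Add1,r3:Mul2,r4:Mul1
cycle 15: CDB Add1=0 // r0:6,r1:Add2,r2:0,r3:Mul2,r4:Mul1
cycle 16: - // r0:6,r1:Add2,r2:0,r3:Mul2,r4:Mul1
cycle 17: CDB Mul2=4 // r0:6,r1:Add2,r2:0,r3:4,r4:Mul1

STATUS = TAG Add2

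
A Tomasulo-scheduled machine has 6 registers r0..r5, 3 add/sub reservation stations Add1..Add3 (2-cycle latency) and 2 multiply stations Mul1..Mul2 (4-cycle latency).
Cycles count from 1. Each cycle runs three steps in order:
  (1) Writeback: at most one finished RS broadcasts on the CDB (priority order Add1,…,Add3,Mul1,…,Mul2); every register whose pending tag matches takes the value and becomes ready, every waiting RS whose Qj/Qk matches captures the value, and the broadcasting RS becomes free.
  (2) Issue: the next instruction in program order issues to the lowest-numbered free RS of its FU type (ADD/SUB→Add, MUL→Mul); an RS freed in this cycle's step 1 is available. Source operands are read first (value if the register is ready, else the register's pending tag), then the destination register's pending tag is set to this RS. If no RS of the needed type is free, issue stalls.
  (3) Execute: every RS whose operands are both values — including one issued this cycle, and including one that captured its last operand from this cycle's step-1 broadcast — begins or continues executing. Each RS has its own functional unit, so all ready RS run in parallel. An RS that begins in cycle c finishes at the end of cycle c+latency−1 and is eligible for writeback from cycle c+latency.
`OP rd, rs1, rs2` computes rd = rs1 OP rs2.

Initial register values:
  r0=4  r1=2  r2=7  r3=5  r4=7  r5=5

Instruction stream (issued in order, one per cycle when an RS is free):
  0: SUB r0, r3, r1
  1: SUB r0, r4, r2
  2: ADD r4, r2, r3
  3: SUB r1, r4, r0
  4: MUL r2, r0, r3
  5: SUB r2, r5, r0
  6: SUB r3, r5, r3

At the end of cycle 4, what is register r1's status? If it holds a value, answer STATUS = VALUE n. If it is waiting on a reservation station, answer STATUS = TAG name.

cycle 1: issue SUB r0<-Add1 // r0:Add1,r1:2,r2:7,r3:5,r4:7,r5:5
cycle 2: issue SUB r0<-Add2 // r0:Add2,r1:2,r2:7,r3:5,r4:7,r5:5
cycle 3: CDB Add1=3; issue ADD r4<-Add1 // r0:Add2,r1:2,r2:7,r3:5,r4:Add1,r5:5
cycle 4: CDB Add2=0; issue SUB r1<-Add2 // r0:0,r1:Add2,r2:7,r3:5,r4:Add1,r5:5

STATUS = TAG Add2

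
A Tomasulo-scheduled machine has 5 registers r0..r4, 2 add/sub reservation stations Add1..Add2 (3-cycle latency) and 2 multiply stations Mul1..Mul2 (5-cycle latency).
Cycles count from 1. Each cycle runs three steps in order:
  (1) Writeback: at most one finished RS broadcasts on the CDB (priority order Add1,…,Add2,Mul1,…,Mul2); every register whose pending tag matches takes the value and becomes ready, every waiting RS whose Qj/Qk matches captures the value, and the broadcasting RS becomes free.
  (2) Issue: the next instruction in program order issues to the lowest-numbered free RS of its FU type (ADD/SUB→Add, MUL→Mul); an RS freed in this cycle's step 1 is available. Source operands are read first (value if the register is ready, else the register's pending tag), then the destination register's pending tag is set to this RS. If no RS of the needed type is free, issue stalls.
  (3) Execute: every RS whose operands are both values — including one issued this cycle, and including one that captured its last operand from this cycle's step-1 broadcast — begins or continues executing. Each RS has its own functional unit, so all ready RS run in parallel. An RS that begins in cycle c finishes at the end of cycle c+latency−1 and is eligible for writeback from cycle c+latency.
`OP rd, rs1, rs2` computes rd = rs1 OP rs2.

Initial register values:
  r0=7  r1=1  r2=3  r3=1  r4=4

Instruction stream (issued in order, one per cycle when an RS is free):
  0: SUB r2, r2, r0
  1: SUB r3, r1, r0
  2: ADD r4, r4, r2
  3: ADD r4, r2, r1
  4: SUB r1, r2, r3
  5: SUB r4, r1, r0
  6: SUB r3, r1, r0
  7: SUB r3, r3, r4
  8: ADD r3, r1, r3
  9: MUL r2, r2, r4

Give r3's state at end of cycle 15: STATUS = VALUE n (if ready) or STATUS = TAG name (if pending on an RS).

  c1: issue SUB r2<-Add1  regs: r0:7,r1:1,r2:Add1,r3:1,r4:4
  c2: issue SUB r3<-Add2  regs: r0:7,r1:1,r2:Add1,r3:Add2,r4:4
  c3: stall  regs: r0:7,r1:1,r2:Add1,r3:Add2,r4:4
  c4: CDB Add1=-4; issue ADD r4<-Add1  regs: r0:7,r1:1,r2:-4,r3:Add2,r4:Add1
  c5: CDB Add2=-6; issue ADD r4<-Add2  regs: r0:7,r1:1,r2:-4,r3:-6,r4:Add2
  c6: stall  regs: r0:7,r1:1,r2:-4,r3:-6,r4:Add2
  c7: CDB Add1=0; issue SUB r1<-Add1  regs: r0:7,r1:Add1,r2:-4,r3:-6,r4:Add2
  c8: CDB Add2=-3; issue SUB r4<-Add2  regs: r0:7,r1:Add1,r2:-4,r3:-6,r4:Add2
  c9: stall  regs: r0:7,r1:Add1,r2:-4,r3:-6,r4:Add2
  c10: CDB Add1=2; issue SUB r3<-Add1  regs: r0:7,r1:2,r2:-4,r3:Add1,r4:Add2
  c11: stall  regs: r0:7,r1:2,r2:-4,r3:Add1,r4:Add2
  c12: stall  regs: r0:7,r1:2,r2:-4,r3:Add1,r4:Add2
  c13: CDB Add1=-5; issue SUB r3<-Add1  regs: r0:7,r1:2,r2:-4,r3:Add1,r4:Add2
  c14: CDB Add2=-5; issue ADD r3<-Add2  regs: r0:7,r1:2,r2:-4,r3:Add2,r4:-5
  c15: issue MUL r2<-Mul1  regs: r0:7,r1:2,r2:Mul1,r3:Add2,r4:-5

STATUS = TAG Add2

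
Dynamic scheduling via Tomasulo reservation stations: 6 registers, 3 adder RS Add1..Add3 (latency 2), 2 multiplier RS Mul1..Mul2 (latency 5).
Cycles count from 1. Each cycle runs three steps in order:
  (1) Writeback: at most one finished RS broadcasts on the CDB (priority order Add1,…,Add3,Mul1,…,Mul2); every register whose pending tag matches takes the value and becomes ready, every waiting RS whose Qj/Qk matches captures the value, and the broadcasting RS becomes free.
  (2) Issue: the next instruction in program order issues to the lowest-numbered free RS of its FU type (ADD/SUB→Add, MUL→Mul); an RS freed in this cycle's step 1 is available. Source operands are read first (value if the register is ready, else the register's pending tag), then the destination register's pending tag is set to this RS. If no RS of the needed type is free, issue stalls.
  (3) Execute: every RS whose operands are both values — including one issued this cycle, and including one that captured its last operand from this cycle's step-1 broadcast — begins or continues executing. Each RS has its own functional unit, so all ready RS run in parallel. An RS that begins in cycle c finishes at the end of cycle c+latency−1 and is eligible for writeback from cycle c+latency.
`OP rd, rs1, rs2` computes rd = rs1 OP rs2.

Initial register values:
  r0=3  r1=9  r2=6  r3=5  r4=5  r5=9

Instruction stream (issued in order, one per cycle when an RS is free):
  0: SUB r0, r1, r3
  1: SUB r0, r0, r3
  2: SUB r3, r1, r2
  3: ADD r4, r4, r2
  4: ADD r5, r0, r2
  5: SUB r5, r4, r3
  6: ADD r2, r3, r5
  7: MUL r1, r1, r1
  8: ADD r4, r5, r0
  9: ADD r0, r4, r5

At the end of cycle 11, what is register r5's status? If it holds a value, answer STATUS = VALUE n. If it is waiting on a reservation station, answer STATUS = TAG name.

STATUS = VALUE 8

cycle 1: issue SUB r0<-Add1 // r0:Add1,r1:9,r2:6,r3:5,r4:5,r5:9
cycle 2: issue SUB r0<-Add2 // r0:Add2,r1:9,r2:6,r3:5,r4:5,r5:9
cycle 3: CDB Add1=4; issue SUB r3<-Add1 // r0:Add2,r1:9,r2:6,r3:Add1,r4:5,r5:9
cycle 4: issue ADD r4<-Add3 // r0:Add2,r1:9,r2:6,r3:Add1,r4:Add3,r5:9
cycle 5: CDB Add1=3; issue ADD r5<-Add1 // r0:Add2,r1:9,r2:6,r3:3,r4:Add3,r5:Add1
cycle 6: CDB Add2=-1; issue SUB r5<-Add2 // r0:-1,r1:9,r2:6,r3:3,r4:Add3,r5:Add2
cycle 7: CDB Add3=11; issue ADD r2<-Add3 // r0:-1,r1:9,r2:Add3,r3:3,r4:11,r5:Add2
cycle 8: CDB Add1=5; issue MUL r1<-Mul1 // r0:-1,r1:Mul1,r2:Add3,r3:3,r4:11,r5:Add2
cycle 9: CDB Add2=8; issue ADD r4<-Add1 // r0:-1,r1:Mul1,r2:Add3,r3:3,r4:Add1,r5:8
cycle 10: issue ADD r0<-Add2 // r0:Add2,r1:Mul1,r2:Add3,r3:3,r4:Add1,r5:8
cycle 11: CDB Add1=7 // r0:Add2,r1:Mul1,r2:Add3,r3:3,r4:7,r5:8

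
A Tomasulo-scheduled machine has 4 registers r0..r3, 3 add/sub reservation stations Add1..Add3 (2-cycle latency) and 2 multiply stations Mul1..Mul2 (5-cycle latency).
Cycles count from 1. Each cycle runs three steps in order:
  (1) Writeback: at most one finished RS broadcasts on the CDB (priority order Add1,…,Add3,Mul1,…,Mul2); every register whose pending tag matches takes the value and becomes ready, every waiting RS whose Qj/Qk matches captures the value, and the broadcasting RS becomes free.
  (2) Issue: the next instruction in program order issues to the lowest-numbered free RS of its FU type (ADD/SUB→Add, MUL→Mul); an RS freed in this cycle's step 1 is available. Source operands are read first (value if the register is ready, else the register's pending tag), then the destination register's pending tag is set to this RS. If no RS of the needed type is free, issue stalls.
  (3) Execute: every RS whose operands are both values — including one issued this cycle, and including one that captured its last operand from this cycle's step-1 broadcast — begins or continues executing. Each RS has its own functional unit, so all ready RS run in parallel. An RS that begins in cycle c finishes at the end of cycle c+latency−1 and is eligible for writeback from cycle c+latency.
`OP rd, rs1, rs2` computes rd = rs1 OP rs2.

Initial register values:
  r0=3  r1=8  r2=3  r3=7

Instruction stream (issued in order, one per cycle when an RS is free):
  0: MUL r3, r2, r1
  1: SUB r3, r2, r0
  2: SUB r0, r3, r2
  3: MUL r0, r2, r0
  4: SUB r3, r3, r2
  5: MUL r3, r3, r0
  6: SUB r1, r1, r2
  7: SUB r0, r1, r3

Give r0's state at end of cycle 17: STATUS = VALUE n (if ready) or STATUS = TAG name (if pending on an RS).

STATUS = TAG Add2

  c1: issue MUL r3<-Mul1  regs: r0:3,r1:8,r2:3,r3:Mul1
  c2: issue SUB r3<-Add1  regs: r0:3,r1:8,r2:3,r3:Add1
  c3: issue SUB r0<-Add2  regs: r0:Add2,r1:8,r2:3,r3:Add1
  c4: CDB Add1=0; issue MUL r0<-Mul2  regs: r0:Mul2,r1:8,r2:3,r3:0
  c5: issue SUB r3<-Add1  regs: r0:Mul2,r1:8,r2:3,r3:Add1
  c6: CDB Add2=-3; stall  regs: r0:Mul2,r1:8,r2:3,r3:Add1
  c7: CDB Add1=-3; stall  regs: r0:Mul2,r1:8,r2:3,r3:-3
  c8: CDB Mul1=24; issue MUL r3<-Mul1  regs: r0:Mul2,r1:8,r2:3,r3:Mul1
  c9: issue SUB r1<-Add1  regs: r0:Mul2,r1:Add1,r2:3,r3:Mul1
  c10: issue SUB r0<-Add2  regs: r0:Add2,r1:Add1,r2:3,r3:Mul1
  c11: CDB Add1=5  regs: r0:Add2,r1:5,r2:3,r3:Mul1
  c12: CDB Mul2=-9  regs: r0:Add2,r1:5,r2:3,r3:Mul1
  c13: -  regs: r0:Add2,r1:5,r2:3,r3:Mul1
  c14: -  regs: r0:Add2,r1:5,r2:3,r3:Mul1
  c15: -  regs: r0:Add2,r1:5,r2:3,r3:Mul1
  c16: -  regs: r0:Add2,r1:5,r2:3,r3:Mul1
  c17: CDB Mul1=27  regs: r0:Add2,r1:5,r2:3,r3:27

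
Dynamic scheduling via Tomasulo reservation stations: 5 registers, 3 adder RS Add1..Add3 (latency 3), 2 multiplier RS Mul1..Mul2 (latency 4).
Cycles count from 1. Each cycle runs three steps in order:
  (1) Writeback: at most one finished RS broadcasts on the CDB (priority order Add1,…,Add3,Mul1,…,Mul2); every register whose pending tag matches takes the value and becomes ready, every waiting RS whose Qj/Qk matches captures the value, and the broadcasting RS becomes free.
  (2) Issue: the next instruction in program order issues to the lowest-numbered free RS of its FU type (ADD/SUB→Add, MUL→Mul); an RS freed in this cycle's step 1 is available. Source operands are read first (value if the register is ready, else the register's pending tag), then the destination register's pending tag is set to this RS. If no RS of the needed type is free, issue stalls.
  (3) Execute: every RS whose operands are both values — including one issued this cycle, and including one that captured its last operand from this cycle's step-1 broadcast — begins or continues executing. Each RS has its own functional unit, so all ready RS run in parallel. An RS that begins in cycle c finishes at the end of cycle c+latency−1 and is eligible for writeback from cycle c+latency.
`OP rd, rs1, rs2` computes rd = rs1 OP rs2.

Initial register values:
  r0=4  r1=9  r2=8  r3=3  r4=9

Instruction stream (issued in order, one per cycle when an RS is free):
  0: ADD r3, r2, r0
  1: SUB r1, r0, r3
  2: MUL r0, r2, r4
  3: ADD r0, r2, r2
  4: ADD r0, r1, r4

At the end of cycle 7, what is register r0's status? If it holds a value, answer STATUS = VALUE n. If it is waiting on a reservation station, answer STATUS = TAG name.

c1: issue ADD r3<-Add1 | r0:4,r1:9,r2:8,r3:Add1,r4:9
c2: issue SUB r1<-Add2 | r0:4,r1:Add2,r2:8,r3:Add1,r4:9
c3: issue MUL r0<-Mul1 | r0:Mul1,r1:Add2,r2:8,r3:Add1,r4:9
c4: CDB Add1=12; issue ADD r0<-Add1 | r0:Add1,r1:Add2,r2:8,r3:12,r4:9
c5: issue ADD r0<-Add3 | r0:Add3,r1:Add2,r2:8,r3:12,r4:9
c6: - | r0:Add3,r1:Add2,r2:8,r3:12,r4:9
c7: CDB Add1=16 | r0:Add3,r1:Add2,r2:8,r3:12,r4:9

STATUS = TAG Add3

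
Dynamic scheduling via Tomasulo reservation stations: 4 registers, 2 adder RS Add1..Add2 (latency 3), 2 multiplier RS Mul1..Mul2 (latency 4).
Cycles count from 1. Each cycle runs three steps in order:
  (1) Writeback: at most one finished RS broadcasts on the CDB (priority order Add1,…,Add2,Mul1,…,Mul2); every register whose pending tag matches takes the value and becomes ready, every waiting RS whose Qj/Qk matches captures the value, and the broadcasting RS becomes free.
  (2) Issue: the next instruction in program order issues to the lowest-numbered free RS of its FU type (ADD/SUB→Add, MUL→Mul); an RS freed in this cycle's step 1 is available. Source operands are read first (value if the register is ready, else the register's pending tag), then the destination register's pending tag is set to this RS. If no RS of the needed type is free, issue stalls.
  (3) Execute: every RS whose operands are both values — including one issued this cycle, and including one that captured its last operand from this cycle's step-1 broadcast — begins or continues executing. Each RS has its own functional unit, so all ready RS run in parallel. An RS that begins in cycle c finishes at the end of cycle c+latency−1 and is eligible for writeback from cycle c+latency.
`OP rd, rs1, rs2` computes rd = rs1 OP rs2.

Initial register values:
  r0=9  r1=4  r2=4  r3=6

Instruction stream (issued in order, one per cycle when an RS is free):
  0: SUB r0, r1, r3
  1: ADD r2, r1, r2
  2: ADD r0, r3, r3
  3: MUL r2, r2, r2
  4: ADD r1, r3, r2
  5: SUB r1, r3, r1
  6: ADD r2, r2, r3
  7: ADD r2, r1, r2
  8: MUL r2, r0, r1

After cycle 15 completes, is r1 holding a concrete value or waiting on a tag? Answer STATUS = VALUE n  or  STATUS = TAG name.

STATUS = VALUE -64

  c1: issue SUB r0<-Add1  regs: r0:Add1,r1:4,r2:4,r3:6
  c2: issue ADD r2<-Add2  regs: r0:Add1,r1:4,r2:Add2,r3:6
  c3: stall  regs: r0:Add1,r1:4,r2:Add2,r3:6
  c4: CDB Add1=-2; issue ADD r0<-Add1  regs: r0:Add1,r1:4,r2:Add2,r3:6
  c5: CDB Add2=8; issue MUL r2<-Mul1  regs: r0:Add1,r1:4,r2:Mul1,r3:6
  c6: issue ADD r1<-Add2  regs: r0:Add1,r1:Add2,r2:Mul1,r3:6
  c7: CDB Add1=12; issue SUB r1<-Add1  regs: r0:12,r1:Add1,r2:Mul1,r3:6
  c8: stall  regs: r0:12,r1:Add1,r2:Mul1,r3:6
  c9: CDB Mul1=64; stall  regs: r0:12,r1:Add1,r2:64,r3:6
  c10: stall  regs: r0:12,r1:Add1,r2:64,r3:6
  c11: stall  regs: r0:12,r1:Add1,r2:64,r3:6
  c12: CDB Add2=70; issue ADD r2<-Add2  regs: r0:12,r1:Add1,r2:Add2,r3:6
  c13: stall  regs: r0:12,r1:Add1,r2:Add2,r3:6
  c14: stall  regs: r0:12,r1:Add1,r2:Add2,r3:6
  c15: CDB Add1=-64; issue ADD r2<-Add1  regs: r0:12,r1:-64,r2:Add1,r3:6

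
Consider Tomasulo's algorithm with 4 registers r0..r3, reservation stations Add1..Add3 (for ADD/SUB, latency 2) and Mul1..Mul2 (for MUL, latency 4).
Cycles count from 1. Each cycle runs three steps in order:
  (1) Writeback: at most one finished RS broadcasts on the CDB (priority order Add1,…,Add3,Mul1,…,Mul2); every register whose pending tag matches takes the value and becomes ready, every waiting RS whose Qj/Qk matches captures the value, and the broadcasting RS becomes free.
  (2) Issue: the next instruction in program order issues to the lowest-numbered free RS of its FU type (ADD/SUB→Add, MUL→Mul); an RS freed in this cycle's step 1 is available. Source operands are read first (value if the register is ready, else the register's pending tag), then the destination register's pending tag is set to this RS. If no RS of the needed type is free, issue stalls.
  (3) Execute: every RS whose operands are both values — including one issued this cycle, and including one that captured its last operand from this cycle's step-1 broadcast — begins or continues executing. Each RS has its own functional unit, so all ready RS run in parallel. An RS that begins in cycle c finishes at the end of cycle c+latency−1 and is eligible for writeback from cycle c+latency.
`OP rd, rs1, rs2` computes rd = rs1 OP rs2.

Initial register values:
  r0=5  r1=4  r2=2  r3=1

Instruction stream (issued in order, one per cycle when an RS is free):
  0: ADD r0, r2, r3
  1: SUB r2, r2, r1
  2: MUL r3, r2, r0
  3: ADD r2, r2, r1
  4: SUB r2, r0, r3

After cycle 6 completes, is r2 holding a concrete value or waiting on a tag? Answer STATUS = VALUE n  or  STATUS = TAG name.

STATUS = TAG Add2

  c1: issue ADD r0<-Add1  regs: r0:Add1,r1:4,r2:2,r3:1
  c2: issue SUB r2<-Add2  regs: r0:Add1,r1:4,r2:Add2,r3:1
  c3: CDB Add1=3; issue MUL r3<-Mul1  regs: r0:3,r1:4,r2:Add2,r3:Mul1
  c4: CDB Add2=-2; issue ADD r2<-Add1  regs: r0:3,r1:4,r2:Add1,r3:Mul1
  c5: issue SUB r2<-Add2  regs: r0:3,r1:4,r2:Add2,r3:Mul1
  c6: CDB Add1=2  regs: r0:3,r1:4,r2:Add2,r3:Mul1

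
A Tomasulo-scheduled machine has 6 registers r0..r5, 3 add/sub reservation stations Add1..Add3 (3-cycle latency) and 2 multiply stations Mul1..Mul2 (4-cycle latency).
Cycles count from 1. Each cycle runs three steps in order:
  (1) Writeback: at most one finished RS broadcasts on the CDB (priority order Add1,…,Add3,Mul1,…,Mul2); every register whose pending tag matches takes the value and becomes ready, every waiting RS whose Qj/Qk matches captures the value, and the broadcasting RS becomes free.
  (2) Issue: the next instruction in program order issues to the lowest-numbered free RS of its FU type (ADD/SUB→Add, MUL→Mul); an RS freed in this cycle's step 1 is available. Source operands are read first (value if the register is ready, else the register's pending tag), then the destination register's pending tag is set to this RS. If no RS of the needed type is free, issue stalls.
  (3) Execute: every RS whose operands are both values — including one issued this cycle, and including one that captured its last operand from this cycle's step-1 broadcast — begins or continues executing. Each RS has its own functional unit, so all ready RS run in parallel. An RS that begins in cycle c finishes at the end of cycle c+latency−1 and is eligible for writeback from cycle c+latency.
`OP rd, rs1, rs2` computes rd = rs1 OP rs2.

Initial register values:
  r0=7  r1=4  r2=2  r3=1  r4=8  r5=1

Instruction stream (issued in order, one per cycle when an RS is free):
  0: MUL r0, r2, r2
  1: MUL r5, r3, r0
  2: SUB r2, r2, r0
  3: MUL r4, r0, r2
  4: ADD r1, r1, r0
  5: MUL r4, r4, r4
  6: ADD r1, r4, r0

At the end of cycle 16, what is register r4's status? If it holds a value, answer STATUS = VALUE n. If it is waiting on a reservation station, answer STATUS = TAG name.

STATUS = VALUE 64

cycle 1: issue MUL r0<-Mul1 // r0:Mul1,r1:4,r2:2,r3:1,r4:8,r5:1
cycle 2: issue MUL r5<-Mul2 // r0:Mul1,r1:4,r2:2,r3:1,r4:8,r5:Mul2
cycle 3: issue SUB r2<-Add1 // r0:Mul1,r1:4,r2:Add1,r3:1,r4:8,r5:Mul2
cycle 4: stall // r0:Mul1,r1:4,r2:Add1,r3:1,r4:8,r5:Mul2
cycle 5: CDB Mul1=4; issue MUL r4<-Mul1 // r0:4,r1:4,r2:Add1,r3:1,r4:Mul1,r5:Mul2
cycle 6: issue ADD r1<-Add2 // r0:4,r1:Add2,r2:Add1,r3:1,r4:Mul1,r5:Mul2
cycle 7: stall // r0:4,r1:Add2,r2:Add1,r3:1,r4:Mul1,r5:Mul2
cycle 8: CDB Add1=-2; stall // r0:4,r1:Add2,r2:-2,r3:1,r4:Mul1,r5:Mul2
cycle 9: CDB Add2=8; stall // r0:4,r1:8,r2:-2,r3:1,r4:Mul1,r5:Mul2
cycle 10: CDB Mul2=4; issue MUL r4<-Mul2 // r0:4,r1:8,r2:-2,r3:1,r4:Mul2,r5:4
cycle 11: issue ADD r1<-Add1 // r0:4,r1:Add1,r2:-2,r3:1,r4:Mul2,r5:4
cycle 12: CDB Mul1=-8 // r0:4,r1:Add1,r2:-2,r3:1,r4:Mul2,r5:4
cycle 13: - // r0:4,r1:Add1,r2:-2,r3:1,r4:Mul2,r5:4
cycle 14: - // r0:4,r1:Add1,r2:-2,r3:1,r4:Mul2,r5:4
cycle 15: - // r0:4,r1:Add1,r2:-2,r3:1,r4:Mul2,r5:4
cycle 16: CDB Mul2=64 // r0:4,r1:Add1,r2:-2,r3:1,r4:64,r5:4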